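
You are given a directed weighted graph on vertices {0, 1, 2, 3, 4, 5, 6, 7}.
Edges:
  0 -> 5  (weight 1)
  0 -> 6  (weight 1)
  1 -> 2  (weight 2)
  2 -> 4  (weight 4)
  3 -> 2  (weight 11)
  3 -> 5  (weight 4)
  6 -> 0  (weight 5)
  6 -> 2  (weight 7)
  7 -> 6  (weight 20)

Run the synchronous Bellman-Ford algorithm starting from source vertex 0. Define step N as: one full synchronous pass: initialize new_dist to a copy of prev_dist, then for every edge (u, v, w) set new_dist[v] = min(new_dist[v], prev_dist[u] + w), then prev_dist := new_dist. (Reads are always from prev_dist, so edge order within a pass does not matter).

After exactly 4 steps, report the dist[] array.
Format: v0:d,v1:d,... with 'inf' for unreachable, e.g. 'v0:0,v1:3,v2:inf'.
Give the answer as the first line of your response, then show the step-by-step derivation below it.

v0:0,v1:inf,v2:8,v3:inf,v4:12,v5:1,v6:1,v7:inf

step 1: dist = v0:0,v1:inf,v2:inf,v3:inf,v4:inf,v5:1,v6:1,v7:inf
step 2: dist = v0:0,v1:inf,v2:8,v3:inf,v4:inf,v5:1,v6:1,v7:inf
step 3: dist = v0:0,v1:inf,v2:8,v3:inf,v4:12,v5:1,v6:1,v7:inf
step 4: dist = v0:0,v1:inf,v2:8,v3:inf,v4:12,v5:1,v6:1,v7:inf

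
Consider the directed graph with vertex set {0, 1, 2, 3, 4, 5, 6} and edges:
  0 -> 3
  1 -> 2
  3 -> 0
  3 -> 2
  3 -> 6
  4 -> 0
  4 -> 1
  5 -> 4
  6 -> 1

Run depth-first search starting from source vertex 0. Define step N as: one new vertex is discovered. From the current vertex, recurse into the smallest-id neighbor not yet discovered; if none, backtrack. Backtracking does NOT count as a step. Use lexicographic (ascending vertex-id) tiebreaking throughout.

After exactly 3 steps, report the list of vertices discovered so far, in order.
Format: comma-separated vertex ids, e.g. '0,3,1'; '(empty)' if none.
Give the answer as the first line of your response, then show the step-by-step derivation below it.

0,3,2

step 1: discover 0; path=0; order=0
step 2: discover 3; path=0>3; order=0,3
step 3: discover 2; path=0>3>2; order=0,3,2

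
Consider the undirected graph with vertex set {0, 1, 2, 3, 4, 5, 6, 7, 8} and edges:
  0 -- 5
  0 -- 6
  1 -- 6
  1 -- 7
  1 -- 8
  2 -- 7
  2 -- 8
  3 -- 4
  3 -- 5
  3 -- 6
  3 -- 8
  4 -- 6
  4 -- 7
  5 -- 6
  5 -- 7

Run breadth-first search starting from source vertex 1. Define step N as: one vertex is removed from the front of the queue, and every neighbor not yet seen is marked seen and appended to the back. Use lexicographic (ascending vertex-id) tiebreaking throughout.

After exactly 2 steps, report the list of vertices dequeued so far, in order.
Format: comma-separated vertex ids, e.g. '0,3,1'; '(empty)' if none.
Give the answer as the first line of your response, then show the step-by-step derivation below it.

1,6

step 1: dequeue 1; queue=[6,7,8]; order=1
step 2: dequeue 6; queue=[7,8,0,3,4,5]; order=1,6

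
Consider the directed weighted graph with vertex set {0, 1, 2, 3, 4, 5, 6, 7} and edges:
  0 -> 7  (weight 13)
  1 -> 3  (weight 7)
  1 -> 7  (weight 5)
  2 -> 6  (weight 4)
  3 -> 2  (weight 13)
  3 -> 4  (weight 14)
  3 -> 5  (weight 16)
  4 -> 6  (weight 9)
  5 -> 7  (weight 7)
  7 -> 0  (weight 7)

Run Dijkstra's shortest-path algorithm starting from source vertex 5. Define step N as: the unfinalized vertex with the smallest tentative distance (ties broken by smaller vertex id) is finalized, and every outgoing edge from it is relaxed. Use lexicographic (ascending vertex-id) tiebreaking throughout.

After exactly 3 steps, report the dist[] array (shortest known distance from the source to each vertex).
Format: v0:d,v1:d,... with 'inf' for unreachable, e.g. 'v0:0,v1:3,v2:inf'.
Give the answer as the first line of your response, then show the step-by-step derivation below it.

v0:14,v1:inf,v2:inf,v3:inf,v4:inf,v5:0,v6:inf,v7:7

step 1: dist = v0:inf,v1:inf,v2:inf,v3:inf,v4:inf,v5:0,v6:inf,v7:7
step 2: dist = v0:14,v1:inf,v2:inf,v3:inf,v4:inf,v5:0,v6:inf,v7:7
step 3: dist = v0:14,v1:inf,v2:inf,v3:inf,v4:inf,v5:0,v6:inf,v7:7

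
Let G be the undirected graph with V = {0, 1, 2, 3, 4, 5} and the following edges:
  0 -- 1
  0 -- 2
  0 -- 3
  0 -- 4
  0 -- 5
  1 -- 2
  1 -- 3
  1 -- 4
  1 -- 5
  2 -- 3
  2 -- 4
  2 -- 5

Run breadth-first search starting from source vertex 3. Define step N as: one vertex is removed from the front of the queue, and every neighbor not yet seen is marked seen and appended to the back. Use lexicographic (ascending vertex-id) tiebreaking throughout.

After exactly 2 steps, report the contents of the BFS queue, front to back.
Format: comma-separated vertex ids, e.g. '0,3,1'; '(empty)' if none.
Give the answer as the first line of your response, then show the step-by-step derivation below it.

1,2,4,5

step 1: dequeue 3; queue=[0,1,2]; order=3
step 2: dequeue 0; queue=[1,2,4,5]; order=3,0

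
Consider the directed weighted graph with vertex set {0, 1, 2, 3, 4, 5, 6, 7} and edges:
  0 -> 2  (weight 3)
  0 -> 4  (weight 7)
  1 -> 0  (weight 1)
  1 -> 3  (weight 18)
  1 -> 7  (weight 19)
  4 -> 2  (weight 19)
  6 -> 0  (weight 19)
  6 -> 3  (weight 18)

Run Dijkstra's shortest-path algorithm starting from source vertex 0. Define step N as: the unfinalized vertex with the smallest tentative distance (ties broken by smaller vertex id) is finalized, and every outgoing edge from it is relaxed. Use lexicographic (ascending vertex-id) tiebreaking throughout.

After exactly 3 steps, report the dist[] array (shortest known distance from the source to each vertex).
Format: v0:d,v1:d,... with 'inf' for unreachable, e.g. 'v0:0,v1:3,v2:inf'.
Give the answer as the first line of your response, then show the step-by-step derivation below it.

v0:0,v1:inf,v2:3,v3:inf,v4:7,v5:inf,v6:inf,v7:inf

step 1: dist = v0:0,v1:inf,v2:3,v3:inf,v4:7,v5:inf,v6:inf,v7:inf
step 2: dist = v0:0,v1:inf,v2:3,v3:inf,v4:7,v5:inf,v6:inf,v7:inf
step 3: dist = v0:0,v1:inf,v2:3,v3:inf,v4:7,v5:inf,v6:inf,v7:inf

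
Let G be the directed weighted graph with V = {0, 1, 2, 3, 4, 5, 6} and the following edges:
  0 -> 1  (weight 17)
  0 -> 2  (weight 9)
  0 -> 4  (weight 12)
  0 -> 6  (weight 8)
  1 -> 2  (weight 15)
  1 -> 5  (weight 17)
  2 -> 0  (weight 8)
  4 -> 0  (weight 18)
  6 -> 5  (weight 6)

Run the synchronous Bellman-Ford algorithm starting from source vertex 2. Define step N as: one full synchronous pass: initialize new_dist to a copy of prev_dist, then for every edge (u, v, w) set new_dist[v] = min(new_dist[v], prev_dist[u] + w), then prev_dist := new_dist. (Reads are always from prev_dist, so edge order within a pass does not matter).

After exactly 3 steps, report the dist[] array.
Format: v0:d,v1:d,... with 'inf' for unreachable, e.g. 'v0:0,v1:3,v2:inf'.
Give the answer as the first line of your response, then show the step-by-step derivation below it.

v0:8,v1:25,v2:0,v3:inf,v4:20,v5:22,v6:16

step 1: dist = v0:8,v1:inf,v2:0,v3:inf,v4:inf,v5:inf,v6:inf
step 2: dist = v0:8,v1:25,v2:0,v3:inf,v4:20,v5:inf,v6:16
step 3: dist = v0:8,v1:25,v2:0,v3:inf,v4:20,v5:22,v6:16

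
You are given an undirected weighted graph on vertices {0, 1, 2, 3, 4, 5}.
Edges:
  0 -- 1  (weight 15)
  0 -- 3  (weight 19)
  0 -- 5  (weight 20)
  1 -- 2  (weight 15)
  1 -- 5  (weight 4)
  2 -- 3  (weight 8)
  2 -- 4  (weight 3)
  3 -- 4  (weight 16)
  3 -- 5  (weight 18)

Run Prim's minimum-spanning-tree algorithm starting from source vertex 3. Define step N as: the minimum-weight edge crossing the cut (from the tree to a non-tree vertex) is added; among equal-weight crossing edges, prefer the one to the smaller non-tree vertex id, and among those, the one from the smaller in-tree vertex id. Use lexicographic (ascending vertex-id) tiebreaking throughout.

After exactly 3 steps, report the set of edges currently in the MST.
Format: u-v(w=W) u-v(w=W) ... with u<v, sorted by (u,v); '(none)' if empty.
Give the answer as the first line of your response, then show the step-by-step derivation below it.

1-2(w=15) 2-3(w=8) 2-4(w=3)

step 1: add edge 2-3 (w=8); MST = {2-3(w=8)}
step 2: add edge 2-4 (w=3); MST = {2-3(w=8) 2-4(w=3)}
step 3: add edge 1-2 (w=15); MST = {1-2(w=15) 2-3(w=8) 2-4(w=3)}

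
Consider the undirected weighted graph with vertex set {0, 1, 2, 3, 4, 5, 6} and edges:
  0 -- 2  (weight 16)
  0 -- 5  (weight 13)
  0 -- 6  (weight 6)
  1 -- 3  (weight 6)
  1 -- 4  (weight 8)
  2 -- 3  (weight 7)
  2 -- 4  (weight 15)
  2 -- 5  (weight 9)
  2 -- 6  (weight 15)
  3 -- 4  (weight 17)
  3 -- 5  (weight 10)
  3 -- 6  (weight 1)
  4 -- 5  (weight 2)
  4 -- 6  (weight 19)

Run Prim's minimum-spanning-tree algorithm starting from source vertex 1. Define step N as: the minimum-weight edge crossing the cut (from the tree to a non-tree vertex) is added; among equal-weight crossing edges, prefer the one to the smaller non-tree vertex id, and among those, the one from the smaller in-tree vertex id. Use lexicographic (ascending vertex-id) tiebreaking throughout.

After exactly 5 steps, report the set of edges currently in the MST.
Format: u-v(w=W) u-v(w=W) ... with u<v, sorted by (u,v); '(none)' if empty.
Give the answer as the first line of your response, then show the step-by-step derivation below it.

0-6(w=6) 1-3(w=6) 1-4(w=8) 2-3(w=7) 3-6(w=1)

step 1: add edge 1-3 (w=6); MST = {1-3(w=6)}
step 2: add edge 3-6 (w=1); MST = {1-3(w=6) 3-6(w=1)}
step 3: add edge 0-6 (w=6); MST = {0-6(w=6) 1-3(w=6) 3-6(w=1)}
step 4: add edge 2-3 (w=7); MST = {0-6(w=6) 1-3(w=6) 2-3(w=7) 3-6(w=1)}
step 5: add edge 1-4 (w=8); MST = {0-6(w=6) 1-3(w=6) 1-4(w=8) 2-3(w=7) 3-6(w=1)}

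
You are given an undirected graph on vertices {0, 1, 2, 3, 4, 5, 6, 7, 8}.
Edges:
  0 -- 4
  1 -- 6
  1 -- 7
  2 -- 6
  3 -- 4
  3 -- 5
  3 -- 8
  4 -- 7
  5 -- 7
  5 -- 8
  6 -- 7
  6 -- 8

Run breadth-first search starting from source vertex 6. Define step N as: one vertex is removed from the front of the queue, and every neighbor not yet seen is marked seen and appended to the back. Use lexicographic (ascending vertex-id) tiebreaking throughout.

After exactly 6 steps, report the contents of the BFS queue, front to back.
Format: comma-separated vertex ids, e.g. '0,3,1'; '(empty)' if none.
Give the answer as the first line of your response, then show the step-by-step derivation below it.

5,3,0

step 1: dequeue 6; queue=[1,2,7,8]; order=6
step 2: dequeue 1; queue=[2,7,8]; order=6,1
step 3: dequeue 2; queue=[7,8]; order=6,1,2
step 4: dequeue 7; queue=[8,4,5]; order=6,1,2,7
step 5: dequeue 8; queue=[4,5,3]; order=6,1,2,7,8
step 6: dequeue 4; queue=[5,3,0]; order=6,1,2,7,8,4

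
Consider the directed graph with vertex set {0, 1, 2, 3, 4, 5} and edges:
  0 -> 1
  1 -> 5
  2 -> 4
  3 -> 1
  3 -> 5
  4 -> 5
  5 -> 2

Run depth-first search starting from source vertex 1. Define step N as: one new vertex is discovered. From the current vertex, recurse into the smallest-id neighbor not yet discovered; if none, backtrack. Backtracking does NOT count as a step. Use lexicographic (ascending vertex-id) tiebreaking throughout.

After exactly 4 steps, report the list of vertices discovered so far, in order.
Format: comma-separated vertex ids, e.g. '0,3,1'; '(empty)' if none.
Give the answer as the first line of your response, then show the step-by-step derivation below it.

1,5,2,4

step 1: discover 1; path=1; order=1
step 2: discover 5; path=1>5; order=1,5
step 3: discover 2; path=1>5>2; order=1,5,2
step 4: discover 4; path=1>5>2>4; order=1,5,2,4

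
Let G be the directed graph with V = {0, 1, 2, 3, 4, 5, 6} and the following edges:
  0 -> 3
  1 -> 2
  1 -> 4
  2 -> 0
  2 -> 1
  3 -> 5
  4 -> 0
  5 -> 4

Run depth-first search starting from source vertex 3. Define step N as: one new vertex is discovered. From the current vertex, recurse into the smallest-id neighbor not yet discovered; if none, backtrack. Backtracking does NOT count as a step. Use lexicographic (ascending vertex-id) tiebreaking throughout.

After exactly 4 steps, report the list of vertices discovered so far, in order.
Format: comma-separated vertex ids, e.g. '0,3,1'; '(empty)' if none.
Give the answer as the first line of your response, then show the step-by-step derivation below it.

3,5,4,0

step 1: discover 3; path=3; order=3
step 2: discover 5; path=3>5; order=3,5
step 3: discover 4; path=3>5>4; order=3,5,4
step 4: discover 0; path=3>5>4>0; order=3,5,4,0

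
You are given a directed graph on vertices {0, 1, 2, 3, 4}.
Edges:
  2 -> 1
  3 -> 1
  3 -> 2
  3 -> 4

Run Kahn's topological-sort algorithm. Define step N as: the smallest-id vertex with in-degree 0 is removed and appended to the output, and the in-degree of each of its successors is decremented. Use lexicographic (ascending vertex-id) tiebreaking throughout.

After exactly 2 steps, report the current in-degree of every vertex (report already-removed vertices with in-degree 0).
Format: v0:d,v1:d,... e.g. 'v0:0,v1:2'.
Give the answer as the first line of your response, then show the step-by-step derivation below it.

v0:0,v1:1,v2:0,v3:0,v4:0

step 1: output 0; order=[0]; indeg=(0,2,1,0,1)
step 2: output 3; order=[0,3]; indeg=(0,1,0,0,0)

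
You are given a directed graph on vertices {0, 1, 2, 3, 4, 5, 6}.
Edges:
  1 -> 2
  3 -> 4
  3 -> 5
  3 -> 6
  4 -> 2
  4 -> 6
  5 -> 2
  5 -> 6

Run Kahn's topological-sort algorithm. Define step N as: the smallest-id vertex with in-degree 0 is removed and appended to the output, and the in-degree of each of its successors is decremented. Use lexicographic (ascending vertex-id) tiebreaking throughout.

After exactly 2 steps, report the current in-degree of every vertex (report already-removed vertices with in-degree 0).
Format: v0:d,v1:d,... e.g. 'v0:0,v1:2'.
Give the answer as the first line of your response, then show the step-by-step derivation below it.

v0:0,v1:0,v2:2,v3:0,v4:1,v5:1,v6:3

step 1: output 0; order=[0]; indeg=(0,0,3,0,1,1,3)
step 2: output 1; order=[0,1]; indeg=(0,0,2,0,1,1,3)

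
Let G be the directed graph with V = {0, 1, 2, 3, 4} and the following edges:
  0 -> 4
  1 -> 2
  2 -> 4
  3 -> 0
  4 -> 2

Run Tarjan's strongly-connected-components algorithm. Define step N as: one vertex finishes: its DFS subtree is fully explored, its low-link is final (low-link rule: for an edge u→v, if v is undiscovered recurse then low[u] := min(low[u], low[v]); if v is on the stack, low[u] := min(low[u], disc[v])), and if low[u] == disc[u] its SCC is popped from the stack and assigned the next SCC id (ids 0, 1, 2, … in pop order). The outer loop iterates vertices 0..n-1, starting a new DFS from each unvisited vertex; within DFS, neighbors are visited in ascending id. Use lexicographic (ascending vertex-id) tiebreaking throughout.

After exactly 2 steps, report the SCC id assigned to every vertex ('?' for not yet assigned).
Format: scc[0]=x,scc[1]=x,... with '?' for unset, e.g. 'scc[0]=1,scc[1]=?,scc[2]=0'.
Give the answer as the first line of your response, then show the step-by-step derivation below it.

scc[0]=?,scc[1]=?,scc[2]=0,scc[3]=?,scc[4]=0

step 1: low=(low[0]=0,low[1]=?,low[2]=1,low[3]=?,low[4]=1); scc=(scc[0]=?,scc[1]=?,scc[2]=?,scc[3]=?,scc[4]=?)
step 2: low=(low[0]=0,low[1]=?,low[2]=1,low[3]=?,low[4]=1); scc=(scc[0]=?,scc[1]=?,scc[2]=0,scc[3]=?,scc[4]=0)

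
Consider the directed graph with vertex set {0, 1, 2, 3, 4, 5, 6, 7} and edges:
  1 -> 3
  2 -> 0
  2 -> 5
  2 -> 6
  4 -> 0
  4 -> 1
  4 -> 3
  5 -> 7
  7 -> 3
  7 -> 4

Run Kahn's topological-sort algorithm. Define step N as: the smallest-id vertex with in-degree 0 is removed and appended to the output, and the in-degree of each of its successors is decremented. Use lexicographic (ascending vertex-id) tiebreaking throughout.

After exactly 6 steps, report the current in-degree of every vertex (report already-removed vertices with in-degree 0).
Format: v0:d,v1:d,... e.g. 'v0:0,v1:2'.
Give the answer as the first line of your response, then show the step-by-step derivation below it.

v0:0,v1:0,v2:0,v3:1,v4:0,v5:0,v6:0,v7:0

step 1: output 2; order=[2]; indeg=(1,1,0,3,1,0,0,1)
step 2: output 5; order=[2,5]; indeg=(1,1,0,3,1,0,0,0)
step 3: output 6; order=[2,5,6]; indeg=(1,1,0,3,1,0,0,0)
step 4: output 7; order=[2,5,6,7]; indeg=(1,1,0,2,0,0,0,0)
step 5: output 4; order=[2,5,6,7,4]; indeg=(0,0,0,1,0,0,0,0)
step 6: output 0; order=[2,5,6,7,4,0]; indeg=(0,0,0,1,0,0,0,0)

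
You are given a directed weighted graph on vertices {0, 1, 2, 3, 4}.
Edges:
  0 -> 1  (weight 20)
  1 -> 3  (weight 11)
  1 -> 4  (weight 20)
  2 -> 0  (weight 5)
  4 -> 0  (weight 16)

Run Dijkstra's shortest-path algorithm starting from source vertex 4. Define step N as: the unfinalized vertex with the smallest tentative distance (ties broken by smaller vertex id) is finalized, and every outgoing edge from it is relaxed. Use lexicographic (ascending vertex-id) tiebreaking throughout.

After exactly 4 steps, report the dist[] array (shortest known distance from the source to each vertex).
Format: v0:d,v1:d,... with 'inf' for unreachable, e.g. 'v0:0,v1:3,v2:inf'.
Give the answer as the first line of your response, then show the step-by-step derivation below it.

v0:16,v1:36,v2:inf,v3:47,v4:0

step 1: dist = v0:16,v1:inf,v2:inf,v3:inf,v4:0
step 2: dist = v0:16,v1:36,v2:inf,v3:inf,v4:0
step 3: dist = v0:16,v1:36,v2:inf,v3:47,v4:0
step 4: dist = v0:16,v1:36,v2:inf,v3:47,v4:0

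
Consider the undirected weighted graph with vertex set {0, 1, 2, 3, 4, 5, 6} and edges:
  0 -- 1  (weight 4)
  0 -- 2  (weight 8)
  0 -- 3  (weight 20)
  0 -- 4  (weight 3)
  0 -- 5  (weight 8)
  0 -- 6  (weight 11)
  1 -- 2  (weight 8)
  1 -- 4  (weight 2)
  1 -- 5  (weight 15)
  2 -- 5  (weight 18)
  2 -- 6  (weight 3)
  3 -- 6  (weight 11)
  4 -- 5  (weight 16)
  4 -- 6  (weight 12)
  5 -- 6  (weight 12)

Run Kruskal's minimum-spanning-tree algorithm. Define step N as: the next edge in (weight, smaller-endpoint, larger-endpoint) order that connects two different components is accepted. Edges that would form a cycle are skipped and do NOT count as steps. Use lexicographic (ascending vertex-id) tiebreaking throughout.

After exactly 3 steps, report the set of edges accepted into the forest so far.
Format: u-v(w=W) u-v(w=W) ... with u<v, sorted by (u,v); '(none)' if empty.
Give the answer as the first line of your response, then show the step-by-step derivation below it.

0-4(w=3) 1-4(w=2) 2-6(w=3)

step 1: add edge 1-4 (w=2); MST = {1-4(w=2)}
step 2: add edge 0-4 (w=3); MST = {0-4(w=3) 1-4(w=2)}
step 3: add edge 2-6 (w=3); MST = {0-4(w=3) 1-4(w=2) 2-6(w=3)}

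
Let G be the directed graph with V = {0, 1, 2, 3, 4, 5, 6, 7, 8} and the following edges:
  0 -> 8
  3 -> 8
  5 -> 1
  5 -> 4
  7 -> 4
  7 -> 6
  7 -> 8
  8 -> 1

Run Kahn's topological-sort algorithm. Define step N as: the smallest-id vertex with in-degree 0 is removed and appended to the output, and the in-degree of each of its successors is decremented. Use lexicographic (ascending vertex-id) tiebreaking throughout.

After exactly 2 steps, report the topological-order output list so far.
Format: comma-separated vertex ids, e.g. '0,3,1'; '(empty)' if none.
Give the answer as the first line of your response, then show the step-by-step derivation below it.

0,2

step 1: output 0; order=[0]; indeg=(0,2,0,0,2,0,1,0,2)
step 2: output 2; order=[0,2]; indeg=(0,2,0,0,2,0,1,0,2)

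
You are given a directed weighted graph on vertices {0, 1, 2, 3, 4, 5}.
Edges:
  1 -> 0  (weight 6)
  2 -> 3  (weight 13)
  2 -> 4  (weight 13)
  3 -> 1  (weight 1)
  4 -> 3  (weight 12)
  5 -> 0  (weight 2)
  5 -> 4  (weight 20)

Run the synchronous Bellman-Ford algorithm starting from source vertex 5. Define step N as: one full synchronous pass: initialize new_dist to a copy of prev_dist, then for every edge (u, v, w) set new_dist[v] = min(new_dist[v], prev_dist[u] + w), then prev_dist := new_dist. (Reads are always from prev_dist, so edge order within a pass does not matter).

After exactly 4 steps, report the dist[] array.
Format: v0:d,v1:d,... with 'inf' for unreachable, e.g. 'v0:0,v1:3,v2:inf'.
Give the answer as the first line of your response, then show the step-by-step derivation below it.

v0:2,v1:33,v2:inf,v3:32,v4:20,v5:0

step 1: dist = v0:2,v1:inf,v2:inf,v3:inf,v4:20,v5:0
step 2: dist = v0:2,v1:inf,v2:inf,v3:32,v4:20,v5:0
step 3: dist = v0:2,v1:33,v2:inf,v3:32,v4:20,v5:0
step 4: dist = v0:2,v1:33,v2:inf,v3:32,v4:20,v5:0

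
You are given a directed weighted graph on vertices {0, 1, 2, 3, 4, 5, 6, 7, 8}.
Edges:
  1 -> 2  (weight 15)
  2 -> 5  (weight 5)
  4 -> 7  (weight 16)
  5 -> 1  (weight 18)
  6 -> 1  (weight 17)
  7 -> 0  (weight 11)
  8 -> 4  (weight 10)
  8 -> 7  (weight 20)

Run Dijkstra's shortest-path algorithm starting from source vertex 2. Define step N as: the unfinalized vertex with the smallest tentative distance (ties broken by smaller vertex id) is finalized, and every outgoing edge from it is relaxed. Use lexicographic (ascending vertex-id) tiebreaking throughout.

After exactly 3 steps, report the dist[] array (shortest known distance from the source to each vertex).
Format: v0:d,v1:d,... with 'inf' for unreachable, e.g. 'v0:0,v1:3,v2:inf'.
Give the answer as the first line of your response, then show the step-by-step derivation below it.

v0:inf,v1:23,v2:0,v3:inf,v4:inf,v5:5,v6:inf,v7:inf,v8:inf

step 1: dist = v0:inf,v1:inf,v2:0,v3:inf,v4:inf,v5:5,v6:inf,v7:inf,v8:inf
step 2: dist = v0:inf,v1:23,v2:0,v3:inf,v4:inf,v5:5,v6:inf,v7:inf,v8:inf
step 3: dist = v0:inf,v1:23,v2:0,v3:inf,v4:inf,v5:5,v6:inf,v7:inf,v8:inf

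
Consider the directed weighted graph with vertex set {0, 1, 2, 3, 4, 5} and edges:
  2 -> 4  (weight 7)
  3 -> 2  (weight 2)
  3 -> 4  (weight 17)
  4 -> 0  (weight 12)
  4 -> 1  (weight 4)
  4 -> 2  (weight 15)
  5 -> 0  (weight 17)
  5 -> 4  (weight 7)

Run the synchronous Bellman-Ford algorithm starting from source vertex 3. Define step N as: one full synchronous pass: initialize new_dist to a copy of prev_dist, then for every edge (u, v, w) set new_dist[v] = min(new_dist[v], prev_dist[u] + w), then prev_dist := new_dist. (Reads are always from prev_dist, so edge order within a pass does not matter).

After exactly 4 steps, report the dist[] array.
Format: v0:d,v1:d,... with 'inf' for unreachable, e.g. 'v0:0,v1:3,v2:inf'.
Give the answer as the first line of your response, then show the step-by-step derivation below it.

v0:21,v1:13,v2:2,v3:0,v4:9,v5:inf

step 1: dist = v0:inf,v1:inf,v2:2,v3:0,v4:17,v5:inf
step 2: dist = v0:29,v1:21,v2:2,v3:0,v4:9,v5:inf
step 3: dist = v0:21,v1:13,v2:2,v3:0,v4:9,v5:inf
step 4: dist = v0:21,v1:13,v2:2,v3:0,v4:9,v5:inf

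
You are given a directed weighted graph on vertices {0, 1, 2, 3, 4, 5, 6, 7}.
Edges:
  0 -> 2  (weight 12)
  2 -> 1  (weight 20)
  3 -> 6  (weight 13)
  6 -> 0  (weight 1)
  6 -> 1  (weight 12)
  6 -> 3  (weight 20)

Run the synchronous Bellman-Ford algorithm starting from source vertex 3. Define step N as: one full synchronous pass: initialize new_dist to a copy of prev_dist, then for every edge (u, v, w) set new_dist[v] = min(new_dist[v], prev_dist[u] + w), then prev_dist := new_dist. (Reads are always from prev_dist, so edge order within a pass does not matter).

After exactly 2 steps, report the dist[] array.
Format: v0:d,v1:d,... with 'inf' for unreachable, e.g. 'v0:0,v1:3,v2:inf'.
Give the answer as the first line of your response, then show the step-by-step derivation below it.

v0:14,v1:25,v2:inf,v3:0,v4:inf,v5:inf,v6:13,v7:inf

step 1: dist = v0:inf,v1:inf,v2:inf,v3:0,v4:inf,v5:inf,v6:13,v7:inf
step 2: dist = v0:14,v1:25,v2:inf,v3:0,v4:inf,v5:inf,v6:13,v7:inf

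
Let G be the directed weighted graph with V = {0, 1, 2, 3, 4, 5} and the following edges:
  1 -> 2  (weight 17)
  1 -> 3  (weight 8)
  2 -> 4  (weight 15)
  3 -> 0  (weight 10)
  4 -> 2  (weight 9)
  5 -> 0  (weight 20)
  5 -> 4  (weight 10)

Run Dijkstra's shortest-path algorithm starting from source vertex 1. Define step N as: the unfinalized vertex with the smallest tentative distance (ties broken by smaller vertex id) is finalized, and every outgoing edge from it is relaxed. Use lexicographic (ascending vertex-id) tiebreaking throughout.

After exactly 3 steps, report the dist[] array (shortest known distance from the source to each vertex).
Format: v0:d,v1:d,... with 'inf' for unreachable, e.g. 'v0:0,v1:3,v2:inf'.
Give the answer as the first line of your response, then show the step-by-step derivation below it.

v0:18,v1:0,v2:17,v3:8,v4:32,v5:inf

step 1: dist = v0:inf,v1:0,v2:17,v3:8,v4:inf,v5:inf
step 2: dist = v0:18,v1:0,v2:17,v3:8,v4:inf,v5:inf
step 3: dist = v0:18,v1:0,v2:17,v3:8,v4:32,v5:inf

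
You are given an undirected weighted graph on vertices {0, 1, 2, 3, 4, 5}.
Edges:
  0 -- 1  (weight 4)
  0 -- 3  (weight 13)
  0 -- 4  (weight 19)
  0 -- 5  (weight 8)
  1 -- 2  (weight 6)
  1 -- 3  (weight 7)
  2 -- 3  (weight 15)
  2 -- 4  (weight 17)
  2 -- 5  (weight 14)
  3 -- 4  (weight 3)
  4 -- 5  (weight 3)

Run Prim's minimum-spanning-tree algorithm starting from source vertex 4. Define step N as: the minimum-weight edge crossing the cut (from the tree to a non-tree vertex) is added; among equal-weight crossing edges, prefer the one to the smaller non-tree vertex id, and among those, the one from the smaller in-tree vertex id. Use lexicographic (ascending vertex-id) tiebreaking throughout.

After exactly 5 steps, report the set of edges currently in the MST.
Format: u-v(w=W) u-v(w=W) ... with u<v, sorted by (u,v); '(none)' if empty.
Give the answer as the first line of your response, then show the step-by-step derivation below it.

0-1(w=4) 1-2(w=6) 1-3(w=7) 3-4(w=3) 4-5(w=3)

step 1: add edge 3-4 (w=3); MST = {3-4(w=3)}
step 2: add edge 4-5 (w=3); MST = {3-4(w=3) 4-5(w=3)}
step 3: add edge 1-3 (w=7); MST = {1-3(w=7) 3-4(w=3) 4-5(w=3)}
step 4: add edge 0-1 (w=4); MST = {0-1(w=4) 1-3(w=7) 3-4(w=3) 4-5(w=3)}
step 5: add edge 1-2 (w=6); MST = {0-1(w=4) 1-2(w=6) 1-3(w=7) 3-4(w=3) 4-5(w=3)}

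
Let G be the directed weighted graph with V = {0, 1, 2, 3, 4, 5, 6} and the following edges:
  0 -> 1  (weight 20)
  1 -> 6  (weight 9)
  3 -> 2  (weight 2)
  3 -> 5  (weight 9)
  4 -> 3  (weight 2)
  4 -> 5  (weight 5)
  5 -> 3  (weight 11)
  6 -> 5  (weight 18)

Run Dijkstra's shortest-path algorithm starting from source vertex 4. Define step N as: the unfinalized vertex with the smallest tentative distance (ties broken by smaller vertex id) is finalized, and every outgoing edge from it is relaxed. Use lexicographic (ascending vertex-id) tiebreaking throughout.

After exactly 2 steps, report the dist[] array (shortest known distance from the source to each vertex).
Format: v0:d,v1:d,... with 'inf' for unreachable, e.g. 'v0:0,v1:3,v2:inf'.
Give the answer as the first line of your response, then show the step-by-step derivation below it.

v0:inf,v1:inf,v2:4,v3:2,v4:0,v5:5,v6:inf

step 1: dist = v0:inf,v1:inf,v2:inf,v3:2,v4:0,v5:5,v6:inf
step 2: dist = v0:inf,v1:inf,v2:4,v3:2,v4:0,v5:5,v6:inf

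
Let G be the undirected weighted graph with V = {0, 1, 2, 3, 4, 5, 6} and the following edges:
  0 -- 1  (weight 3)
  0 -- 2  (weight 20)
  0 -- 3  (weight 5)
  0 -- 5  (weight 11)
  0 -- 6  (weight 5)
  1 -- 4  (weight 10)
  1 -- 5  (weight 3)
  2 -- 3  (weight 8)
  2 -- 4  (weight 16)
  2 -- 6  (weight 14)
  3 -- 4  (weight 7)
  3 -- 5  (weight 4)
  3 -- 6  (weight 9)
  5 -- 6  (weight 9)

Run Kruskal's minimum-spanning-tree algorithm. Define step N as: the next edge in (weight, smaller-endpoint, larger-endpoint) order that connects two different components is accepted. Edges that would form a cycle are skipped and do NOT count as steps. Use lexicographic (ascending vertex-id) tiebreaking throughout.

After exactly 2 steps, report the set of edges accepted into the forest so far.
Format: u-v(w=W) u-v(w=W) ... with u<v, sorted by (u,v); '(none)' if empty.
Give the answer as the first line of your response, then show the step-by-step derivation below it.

0-1(w=3) 1-5(w=3)

step 1: add edge 0-1 (w=3); MST = {0-1(w=3)}
step 2: add edge 1-5 (w=3); MST = {0-1(w=3) 1-5(w=3)}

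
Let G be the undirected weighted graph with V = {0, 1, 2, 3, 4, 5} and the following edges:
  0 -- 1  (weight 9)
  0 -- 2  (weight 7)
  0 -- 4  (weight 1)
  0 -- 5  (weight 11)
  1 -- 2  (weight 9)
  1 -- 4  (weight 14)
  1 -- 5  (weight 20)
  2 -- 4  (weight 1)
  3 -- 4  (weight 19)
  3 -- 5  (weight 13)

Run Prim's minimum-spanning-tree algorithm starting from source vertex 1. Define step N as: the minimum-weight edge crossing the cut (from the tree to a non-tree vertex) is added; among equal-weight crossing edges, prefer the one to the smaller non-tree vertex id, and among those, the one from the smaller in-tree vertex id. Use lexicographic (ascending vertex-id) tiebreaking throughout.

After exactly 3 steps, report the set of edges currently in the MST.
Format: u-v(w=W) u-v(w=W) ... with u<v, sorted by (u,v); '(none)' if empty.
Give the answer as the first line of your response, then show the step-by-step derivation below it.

0-1(w=9) 0-4(w=1) 2-4(w=1)

step 1: add edge 0-1 (w=9); MST = {0-1(w=9)}
step 2: add edge 0-4 (w=1); MST = {0-1(w=9) 0-4(w=1)}
step 3: add edge 2-4 (w=1); MST = {0-1(w=9) 0-4(w=1) 2-4(w=1)}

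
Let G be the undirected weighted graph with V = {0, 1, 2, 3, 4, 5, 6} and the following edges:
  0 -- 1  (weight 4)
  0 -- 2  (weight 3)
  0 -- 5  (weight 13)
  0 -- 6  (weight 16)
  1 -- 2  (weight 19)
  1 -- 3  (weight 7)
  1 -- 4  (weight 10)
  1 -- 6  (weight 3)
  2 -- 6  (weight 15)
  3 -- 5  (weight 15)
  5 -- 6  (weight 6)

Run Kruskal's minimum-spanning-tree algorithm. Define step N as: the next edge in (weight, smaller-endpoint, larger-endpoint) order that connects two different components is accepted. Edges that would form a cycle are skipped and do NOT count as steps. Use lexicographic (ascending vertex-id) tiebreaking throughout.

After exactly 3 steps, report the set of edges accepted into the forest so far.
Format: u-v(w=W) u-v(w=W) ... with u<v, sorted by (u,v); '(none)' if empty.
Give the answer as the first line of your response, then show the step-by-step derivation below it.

0-1(w=4) 0-2(w=3) 1-6(w=3)

step 1: add edge 0-2 (w=3); MST = {0-2(w=3)}
step 2: add edge 1-6 (w=3); MST = {0-2(w=3) 1-6(w=3)}
step 3: add edge 0-1 (w=4); MST = {0-1(w=4) 0-2(w=3) 1-6(w=3)}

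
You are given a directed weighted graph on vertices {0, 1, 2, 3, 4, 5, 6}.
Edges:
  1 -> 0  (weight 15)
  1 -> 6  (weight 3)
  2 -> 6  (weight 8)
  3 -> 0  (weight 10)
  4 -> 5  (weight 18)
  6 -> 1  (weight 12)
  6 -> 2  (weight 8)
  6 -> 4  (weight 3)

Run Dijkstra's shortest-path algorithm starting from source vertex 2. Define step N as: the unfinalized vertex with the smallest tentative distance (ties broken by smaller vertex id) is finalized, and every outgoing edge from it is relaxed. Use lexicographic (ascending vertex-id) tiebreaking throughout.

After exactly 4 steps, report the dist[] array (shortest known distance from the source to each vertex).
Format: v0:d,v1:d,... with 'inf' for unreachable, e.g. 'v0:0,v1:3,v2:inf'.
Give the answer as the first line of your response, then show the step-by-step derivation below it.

v0:35,v1:20,v2:0,v3:inf,v4:11,v5:29,v6:8

step 1: dist = v0:inf,v1:inf,v2:0,v3:inf,v4:inf,v5:inf,v6:8
step 2: dist = v0:inf,v1:20,v2:0,v3:inf,v4:11,v5:inf,v6:8
step 3: dist = v0:inf,v1:20,v2:0,v3:inf,v4:11,v5:29,v6:8
step 4: dist = v0:35,v1:20,v2:0,v3:inf,v4:11,v5:29,v6:8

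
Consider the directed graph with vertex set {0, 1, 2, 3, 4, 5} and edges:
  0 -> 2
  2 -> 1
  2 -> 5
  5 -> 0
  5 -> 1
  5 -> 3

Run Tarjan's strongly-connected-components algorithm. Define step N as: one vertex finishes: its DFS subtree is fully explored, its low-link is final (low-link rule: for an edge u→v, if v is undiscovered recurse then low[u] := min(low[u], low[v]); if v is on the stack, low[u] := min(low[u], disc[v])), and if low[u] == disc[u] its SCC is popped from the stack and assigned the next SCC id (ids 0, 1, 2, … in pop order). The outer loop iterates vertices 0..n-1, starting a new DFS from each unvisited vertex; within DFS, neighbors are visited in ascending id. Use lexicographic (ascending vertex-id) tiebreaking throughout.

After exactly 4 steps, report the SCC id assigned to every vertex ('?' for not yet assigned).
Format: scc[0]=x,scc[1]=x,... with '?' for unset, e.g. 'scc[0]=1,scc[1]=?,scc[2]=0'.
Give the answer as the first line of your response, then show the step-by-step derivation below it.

scc[0]=?,scc[1]=0,scc[2]=?,scc[3]=1,scc[4]=?,scc[5]=?

step 1: low=(low[0]=0,low[1]=2,low[2]=1,low[3]=?,low[4]=?,low[5]=?); scc=(scc[0]=?,scc[1]=0,scc[2]=?,scc[3]=?,scc[4]=?,scc[5]=?)
step 2: low=(low[0]=0,low[1]=2,low[2]=1,low[3]=4,low[4]=?,low[5]=0); scc=(scc[0]=?,scc[1]=0,scc[2]=?,scc[3]=1,scc[4]=?,scc[5]=?)
step 3: low=(low[0]=0,low[1]=2,low[2]=1,low[3]=4,low[4]=?,low[5]=0); scc=(scc[0]=?,scc[1]=0,scc[2]=?,scc[3]=1,scc[4]=?,scc[5]=?)
step 4: low=(low[0]=0,low[1]=2,low[2]=0,low[3]=4,low[4]=?,low[5]=0); scc=(scc[0]=?,scc[1]=0,scc[2]=?,scc[3]=1,scc[4]=?,scc[5]=?)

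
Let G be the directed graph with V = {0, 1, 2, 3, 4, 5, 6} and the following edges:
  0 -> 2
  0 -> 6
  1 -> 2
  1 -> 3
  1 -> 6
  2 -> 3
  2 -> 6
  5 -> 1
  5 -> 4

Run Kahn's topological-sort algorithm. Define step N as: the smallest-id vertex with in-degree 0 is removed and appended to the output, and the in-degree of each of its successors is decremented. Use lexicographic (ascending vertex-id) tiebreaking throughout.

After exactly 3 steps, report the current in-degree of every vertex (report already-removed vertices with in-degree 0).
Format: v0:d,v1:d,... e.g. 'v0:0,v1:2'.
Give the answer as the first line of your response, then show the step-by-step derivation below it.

v0:0,v1:0,v2:0,v3:1,v4:0,v5:0,v6:1

step 1: output 0; order=[0]; indeg=(0,1,1,2,1,0,2)
step 2: output 5; order=[0,5]; indeg=(0,0,1,2,0,0,2)
step 3: output 1; order=[0,5,1]; indeg=(0,0,0,1,0,0,1)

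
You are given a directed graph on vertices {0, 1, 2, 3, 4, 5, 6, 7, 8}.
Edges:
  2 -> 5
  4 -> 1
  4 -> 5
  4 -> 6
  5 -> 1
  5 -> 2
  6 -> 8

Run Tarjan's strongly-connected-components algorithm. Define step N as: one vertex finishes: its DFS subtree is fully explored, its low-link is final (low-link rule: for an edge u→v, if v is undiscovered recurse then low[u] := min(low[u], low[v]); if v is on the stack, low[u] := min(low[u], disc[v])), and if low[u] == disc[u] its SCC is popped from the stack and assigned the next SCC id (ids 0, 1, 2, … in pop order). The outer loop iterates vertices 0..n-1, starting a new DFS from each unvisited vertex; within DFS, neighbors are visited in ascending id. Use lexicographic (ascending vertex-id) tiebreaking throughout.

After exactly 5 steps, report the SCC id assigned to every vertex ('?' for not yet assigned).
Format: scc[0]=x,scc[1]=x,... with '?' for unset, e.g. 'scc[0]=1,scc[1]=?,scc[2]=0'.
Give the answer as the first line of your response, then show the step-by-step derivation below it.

scc[0]=0,scc[1]=1,scc[2]=2,scc[3]=3,scc[4]=?,scc[5]=2,scc[6]=?,scc[7]=?,scc[8]=?

step 1: low=(low[0]=0,low[1]=?,low[2]=?,low[3]=?,low[4]=?,low[5]=?,low[6]=?,low[7]=?,low[8]=?); scc=(scc[0]=0,scc[1]=?,scc[2]=?,scc[3]=?,scc[4]=?,scc[5]=?,scc[6]=?,scc[7]=?,scc[8]=?)
step 2: low=(low[0]=0,low[1]=1,low[2]=?,low[3]=?,low[4]=?,low[5]=?,low[6]=?,low[7]=?,low[8]=?); scc=(scc[0]=0,scc[1]=1,scc[2]=?,scc[3]=?,scc[4]=?,scc[5]=?,scc[6]=?,scc[7]=?,scc[8]=?)
step 3: low=(low[0]=0,low[1]=1,low[2]=2,low[3]=?,low[4]=?,low[5]=2,low[6]=?,low[7]=?,low[8]=?); scc=(scc[0]=0,scc[1]=1,scc[2]=?,scc[3]=?,scc[4]=?,scc[5]=?,scc[6]=?,scc[7]=?,scc[8]=?)
step 4: low=(low[0]=0,low[1]=1,low[2]=2,low[3]=?,low[4]=?,low[5]=2,low[6]=?,low[7]=?,low[8]=?); scc=(scc[0]=0,scc[1]=1,scc[2]=2,scc[3]=?,scc[4]=?,scc[5]=2,scc[6]=?,scc[7]=?,scc[8]=?)
step 5: low=(low[0]=0,low[1]=1,low[2]=2,low[3]=4,low[4]=?,low[5]=2,low[6]=?,low[7]=?,low[8]=?); scc=(scc[0]=0,scc[1]=1,scc[2]=2,scc[3]=3,scc[4]=?,scc[5]=2,scc[6]=?,scc[7]=?,scc[8]=?)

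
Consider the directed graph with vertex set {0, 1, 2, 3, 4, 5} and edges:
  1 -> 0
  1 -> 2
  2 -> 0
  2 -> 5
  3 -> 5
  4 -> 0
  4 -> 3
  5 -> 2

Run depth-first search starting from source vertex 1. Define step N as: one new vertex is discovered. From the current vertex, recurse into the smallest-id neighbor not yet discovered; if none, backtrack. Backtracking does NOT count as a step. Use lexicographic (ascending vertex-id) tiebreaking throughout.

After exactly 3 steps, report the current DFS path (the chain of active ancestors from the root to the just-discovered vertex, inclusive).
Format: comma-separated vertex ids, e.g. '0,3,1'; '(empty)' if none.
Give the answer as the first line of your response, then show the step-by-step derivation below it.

1,2

step 1: discover 1; path=1; order=1
step 2: discover 0; path=1>0; order=1,0
step 3: discover 2; path=1>2; order=1,0,2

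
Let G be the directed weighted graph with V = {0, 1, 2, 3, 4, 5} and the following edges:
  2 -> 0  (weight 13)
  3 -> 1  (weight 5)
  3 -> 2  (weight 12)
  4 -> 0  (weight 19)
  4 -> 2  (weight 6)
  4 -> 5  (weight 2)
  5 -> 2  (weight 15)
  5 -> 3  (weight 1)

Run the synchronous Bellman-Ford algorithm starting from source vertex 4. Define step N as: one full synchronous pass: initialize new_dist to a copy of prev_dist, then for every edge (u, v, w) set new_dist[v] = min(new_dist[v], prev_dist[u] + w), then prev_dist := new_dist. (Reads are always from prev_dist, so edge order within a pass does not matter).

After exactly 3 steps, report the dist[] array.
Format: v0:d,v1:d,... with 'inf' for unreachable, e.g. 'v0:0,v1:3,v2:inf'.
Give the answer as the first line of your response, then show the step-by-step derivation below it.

v0:19,v1:8,v2:6,v3:3,v4:0,v5:2

step 1: dist = v0:19,v1:inf,v2:6,v3:inf,v4:0,v5:2
step 2: dist = v0:19,v1:inf,v2:6,v3:3,v4:0,v5:2
step 3: dist = v0:19,v1:8,v2:6,v3:3,v4:0,v5:2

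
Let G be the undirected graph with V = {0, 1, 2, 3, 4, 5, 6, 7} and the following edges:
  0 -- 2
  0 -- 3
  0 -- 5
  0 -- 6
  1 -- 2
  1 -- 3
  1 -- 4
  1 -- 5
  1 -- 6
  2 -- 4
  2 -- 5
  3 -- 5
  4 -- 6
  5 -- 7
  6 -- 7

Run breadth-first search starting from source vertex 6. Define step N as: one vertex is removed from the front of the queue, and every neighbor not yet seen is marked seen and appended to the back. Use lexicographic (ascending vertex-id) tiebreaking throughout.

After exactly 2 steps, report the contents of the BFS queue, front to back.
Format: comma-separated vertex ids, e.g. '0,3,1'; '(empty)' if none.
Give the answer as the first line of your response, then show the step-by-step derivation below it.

1,4,7,2,3,5

step 1: dequeue 6; queue=[0,1,4,7]; order=6
step 2: dequeue 0; queue=[1,4,7,2,3,5]; order=6,0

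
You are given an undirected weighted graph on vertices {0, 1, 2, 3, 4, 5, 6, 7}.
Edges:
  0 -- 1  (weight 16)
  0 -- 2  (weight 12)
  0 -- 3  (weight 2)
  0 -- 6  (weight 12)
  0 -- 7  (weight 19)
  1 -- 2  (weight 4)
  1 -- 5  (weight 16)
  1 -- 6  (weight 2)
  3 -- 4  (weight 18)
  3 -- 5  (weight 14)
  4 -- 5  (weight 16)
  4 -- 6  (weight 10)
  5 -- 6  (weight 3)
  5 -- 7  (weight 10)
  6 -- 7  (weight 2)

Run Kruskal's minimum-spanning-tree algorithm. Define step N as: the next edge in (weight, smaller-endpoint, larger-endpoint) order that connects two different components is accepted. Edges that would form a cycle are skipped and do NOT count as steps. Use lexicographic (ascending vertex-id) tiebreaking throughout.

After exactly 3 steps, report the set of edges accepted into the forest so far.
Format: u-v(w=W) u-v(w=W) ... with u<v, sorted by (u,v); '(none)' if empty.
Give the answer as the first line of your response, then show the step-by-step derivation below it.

0-3(w=2) 1-6(w=2) 6-7(w=2)

step 1: add edge 0-3 (w=2); MST = {0-3(w=2)}
step 2: add edge 1-6 (w=2); MST = {0-3(w=2) 1-6(w=2)}
step 3: add edge 6-7 (w=2); MST = {0-3(w=2) 1-6(w=2) 6-7(w=2)}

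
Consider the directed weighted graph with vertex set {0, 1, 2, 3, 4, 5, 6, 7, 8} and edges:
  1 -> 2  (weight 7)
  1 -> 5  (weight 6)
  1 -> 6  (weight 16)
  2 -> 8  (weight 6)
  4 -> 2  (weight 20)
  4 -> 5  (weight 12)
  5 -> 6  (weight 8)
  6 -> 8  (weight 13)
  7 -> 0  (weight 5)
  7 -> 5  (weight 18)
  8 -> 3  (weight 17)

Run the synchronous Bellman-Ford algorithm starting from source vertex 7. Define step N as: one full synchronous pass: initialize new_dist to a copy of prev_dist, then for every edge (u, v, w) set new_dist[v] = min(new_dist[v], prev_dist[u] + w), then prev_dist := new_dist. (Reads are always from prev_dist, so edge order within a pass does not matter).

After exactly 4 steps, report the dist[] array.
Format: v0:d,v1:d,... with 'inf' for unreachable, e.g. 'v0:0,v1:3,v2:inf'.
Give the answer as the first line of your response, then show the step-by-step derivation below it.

v0:5,v1:inf,v2:inf,v3:56,v4:inf,v5:18,v6:26,v7:0,v8:39

step 1: dist = v0:5,v1:inf,v2:inf,v3:inf,v4:inf,v5:18,v6:inf,v7:0,v8:inf
step 2: dist = v0:5,v1:inf,v2:inf,v3:inf,v4:inf,v5:18,v6:26,v7:0,v8:inf
step 3: dist = v0:5,v1:inf,v2:inf,v3:inf,v4:inf,v5:18,v6:26,v7:0,v8:39
step 4: dist = v0:5,v1:inf,v2:inf,v3:56,v4:inf,v5:18,v6:26,v7:0,v8:39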